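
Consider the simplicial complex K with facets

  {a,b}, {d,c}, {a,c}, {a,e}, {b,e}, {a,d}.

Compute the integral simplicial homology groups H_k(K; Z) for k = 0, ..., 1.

We work with the vertex ordering a < b < c < d < e. The simplices of K, each written with vertices in increasing order, are:

  0-simplices (5): a, b, c, d, e
  1-simplices (6): ab, ac, ad, ae, be, cd

Hence C_0 ≅ Z^5, C_1 ≅ Z^6.

The boundary map ∂_1: C_1 → C_0 is given by ∂[p,q] = [q] − [p].
The resulting 5×6 matrix has rank 4, and its Smith normal form has invariant factors (1,1,1,1).

Now H_k = ker ∂_k / im ∂_{k+1}, so:

  H_0: rank C_0 − rank ∂_1 = 5 − 4 = 1, and the invariant factors of ∂_1 are all 1, so H_0 ≅ Z.
  H_1: rank ker ∂_1 − rank ∂_2 = (6 − 4) − 0 = 2, and there is no ∂_2, so H_1 ≅ Z^2.

H_0 ≅ Z,  H_1 ≅ Z^2.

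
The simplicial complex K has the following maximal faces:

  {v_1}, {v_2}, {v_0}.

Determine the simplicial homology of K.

Order the vertices as v_0 < v_1 < v_2. Listing each simplex with vertices in this order, K has dimension 0 with simplices:

  0-simplices (3): [v_0], [v_1], [v_2]

giving chain groups C_0 ≅ Z^3.

Reading off H_k = ker ∂_k / im ∂_{k+1}:

  H_0: rank C_0 − rank ∂_1 = 3 − 0 = 3, and there is no ∂_1, so H_0 ≅ Z^3.

H_0 = Z^3.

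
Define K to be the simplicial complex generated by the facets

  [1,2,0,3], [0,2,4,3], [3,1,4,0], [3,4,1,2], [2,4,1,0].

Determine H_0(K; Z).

K has 5 vertices, 10 edges, 10 triangles, 5 3-simplices.
rank ∂_0 = 0, rank ∂_1 = 4 ⇒ b_0 = 5 − 0 − 4 = 1; all invariant factors of ∂_1 are 1 so no torsion. So H_0 ≅ Z.

H_0 ≅ Z.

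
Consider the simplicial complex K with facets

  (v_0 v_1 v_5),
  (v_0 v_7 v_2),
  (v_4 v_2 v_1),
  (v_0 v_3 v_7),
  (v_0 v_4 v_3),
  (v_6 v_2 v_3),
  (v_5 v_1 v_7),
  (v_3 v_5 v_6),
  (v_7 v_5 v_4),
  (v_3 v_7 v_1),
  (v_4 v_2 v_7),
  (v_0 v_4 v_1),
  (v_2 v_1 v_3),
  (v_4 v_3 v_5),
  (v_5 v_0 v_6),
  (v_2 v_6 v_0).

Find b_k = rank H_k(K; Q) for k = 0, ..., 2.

b_0 = 1, b_1 = 2, b_2 = 1.

Order the vertices as v_0 < v_1 < v_2 < v_3 < v_4 < v_5 < v_6 < v_7. Listing each simplex with vertices in this order, K has dimension 2 with simplices:

  0-simplices (8): [v_0], [v_1], [v_2], [v_3], [v_4], [v_5], [v_6], [v_7]
  1-simplices (24): (24 of them)
  2-simplices (16): (16 of them)

giving chain groups C_0 ≅ Z^8, C_1 ≅ Z^24, C_2 ≅ Z^16.

Boundary ∂_1: C_1 → C_0 is given by ∂[p,q] = [q] − [p].
The resulting 8×24 matrix has rank 7, and its Smith normal form has invariant factors (1,1,1,1,1,1,1).

∂_2: C_2 → C_1 acts by ∂[p,q,r] = [q,r] − [p,r] + [p,q]. For instance
  ∂[v_0,v_2,v_6] = [v_2,v_6] − [v_0,v_6] + [v_0,v_2],
  ∂[v_0,v_3,v_7] = [v_3,v_7] − [v_0,v_7] + [v_0,v_3].
The 24×16 boundary matrix has rank 15 and Smith normal form diag(1,1,1,1,1,1,1,1,1,1,1,1,1,1,1).

From H_k ≅ ker(∂_k) / im(∂_{k+1}) we obtain:

  H_0: rank C_0 − rank ∂_1 = 8 − 7 = 1, and the invariant factors of ∂_1 are all 1, so H_0 ≅ Z.
  H_1: rank ker ∂_1 − rank ∂_2 = (24 − 7) − 15 = 2, and the invariant factors of ∂_2 are all 1, so H_1 ≅ Z^2.
  H_2: rank ker ∂_2 − rank ∂_3 = (16 − 15) − 0 = 1, and there is no ∂_3, so H_2 ≅ Z.

As a check, the Euler characteristic is 8 − 24 + 16 = 0, which agrees with 1 − 2 + 1 = 0.

Hence the Betti numbers are b_0 = 1, b_1 = 2, b_2 = 1.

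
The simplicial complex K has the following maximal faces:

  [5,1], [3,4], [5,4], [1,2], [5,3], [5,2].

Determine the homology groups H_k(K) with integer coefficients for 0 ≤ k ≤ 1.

Fix the vertex order 1 < 2 < 3 < 4 < 5 and write every simplex with vertices in increasing order. Then dim K = 1 and the simplices of K are:

  0-simplices (5): [1], [2], [3], [4], [5]
  1-simplices (6): [1,2], [1,5], [2,5], [3,4], [3,5], [4,5]

so the chain groups are C_0 ≅ Z^5, C_1 ≅ Z^6.

Boundary ∂_1: C_1 → C_0 is given by ∂[p,q] = [q] − [p]. For instance
  ∂[4,5] = [5] − [4].
The 5×6 boundary matrix has rank 4 and Smith normal form diag(1,1,1,1).

Computing H_k = (kernel of ∂_k) / (image of ∂_{k+1}):

  H_0: rank C_0 − rank ∂_1 = 5 − 4 = 1, and the invariant factors of ∂_1 are all 1, so H_0 = Z.
  H_1: rank ker ∂_1 − rank ∂_2 = (6 − 4) − 0 = 2, and there is no ∂_2, so H_1 = Z^2.

H_0 = Z,  H_1 = Z^2.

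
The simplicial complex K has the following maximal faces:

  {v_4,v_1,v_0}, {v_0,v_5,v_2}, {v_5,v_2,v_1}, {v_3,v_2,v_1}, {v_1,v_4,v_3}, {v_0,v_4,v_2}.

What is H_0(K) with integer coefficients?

H_0 = Z.

Fix the vertex order v_0 < v_1 < v_2 < v_3 < v_4 < v_5 and write every simplex with vertices in increasing order. Then dim K = 2 and the simplices of K are:

  0-simplices (6): [v_0], [v_1], [v_2], [v_3], [v_4], [v_5]
  1-simplices (12): [v_0,v_1], [v_0,v_2], [v_0,v_4], [v_0,v_5], [v_1,v_2], [v_1,v_3], [v_1,v_4], [v_1,v_5], [v_2,v_3], [v_2,v_4], [v_2,v_5], [v_3,v_4]
  2-simplices (6): [v_0,v_1,v_4], [v_0,v_2,v_4], [v_0,v_2,v_5], [v_1,v_2,v_3], [v_1,v_2,v_5], [v_1,v_3,v_4]

Hence C_0 ≅ Z^6, C_1 ≅ Z^12, C_2 ≅ Z^6.

Boundary ∂_1: C_1 → C_0 is given by ∂[p,q] = [q] − [p].
As a 6×12 matrix over Z this has rank 5, with invariant factors (1,1,1,1,1).

Boundary ∂_2: C_2 → C_1 acts by ∂[p,q,r] = [q,r] − [p,r] + [p,q]. For instance
  ∂[v_0,v_2,v_5] = [v_2,v_5] − [v_0,v_5] + [v_0,v_2],
  ∂[v_1,v_2,v_3] = [v_2,v_3] − [v_1,v_3] + [v_1,v_2].
As a 12×6 matrix over Z this has rank 6, with invariant factors (1,1,1,1,1,1).

Reading off H_k = ker ∂_k / im ∂_{k+1}:

  H_0: rank C_0 − rank ∂_1 = 6 − 5 = 1, and the invariant factors of ∂_1 are all 1, so H_0 = Z.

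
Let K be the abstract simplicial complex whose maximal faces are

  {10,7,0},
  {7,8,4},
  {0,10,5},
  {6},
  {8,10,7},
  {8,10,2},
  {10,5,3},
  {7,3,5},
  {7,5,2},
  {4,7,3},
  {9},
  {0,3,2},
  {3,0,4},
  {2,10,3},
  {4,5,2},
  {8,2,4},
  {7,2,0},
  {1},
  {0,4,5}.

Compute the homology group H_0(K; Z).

H_0 ≅ Z^4.

We work with the vertex ordering 0 < 1 < 2 < 3 < 4 < 5 < 6 < 7 < 8 < 9 < 10. The simplices of K, each written with vertices in increasing order, are:

  0-simplices (11): [0], [1], [2], [3], [4], [5], [6], [7], [8], [9], [10]
  1-simplices (24): (24 of them)
  2-simplices (16): [0,2,3], [0,2,7], [0,3,4], [0,4,5], [0,5,10], [0,7,10], [2,3,10], [2,4,5], [2,4,8], [2,5,7], [2,8,10], [3,4,7], [3,5,7], [3,5,10], [4,7,8], [7,8,10]

so the chain groups are C_0 ≅ Z^11, C_1 ≅ Z^24, C_2 ≅ Z^16.

The boundary map ∂_1: C_1 → C_0 sends each edge [p,q] (with p < q) to q − p.
As a 11×24 matrix over Z this has rank 7, with invariant factors (1,1,1,1,1,1,1).

Boundary ∂_2: C_2 → C_1 maps a triangle to the signed sum of its edges. For instance
  ∂[0,2,3] = [2,3] − [0,3] + [0,2],
  ∂[0,4,5] = [4,5] − [0,5] + [0,4].
The resulting 24×16 matrix has rank 15, and its Smith normal form has invariant factors (1,1,1,1,1,1,1,1,1,1,1,1,1,1,1).

Computing H_k = (kernel of ∂_k) / (image of ∂_{k+1}):

  H_0: rank C_0 − rank ∂_1 = 11 − 7 = 4, and the invariant factors of ∂_1 are all 1, so H_0 = Z^4.

(K is a triangulation of the disjoint union of the torus T^2 and a set of 3 points.)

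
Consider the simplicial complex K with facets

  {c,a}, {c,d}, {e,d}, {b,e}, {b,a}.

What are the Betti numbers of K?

Take the total order a < b < c < d < e on the vertex set. Then K (dimension 1) consists of the simplices:

  0-simplices (5): a, b, c, d, e
  1-simplices (5): ab, ac, be, cd, de

Hence C_0 ≅ Z^5, C_1 ≅ Z^5.

The boundary map ∂_1: C_1 → C_0 sends each edge [p,q] (with p < q) to q − p. For instance
  ∂de = e − d.
This gives a 5×5 integer matrix of rank 4; reducing to Smith normal form yields diagonal entries (1,1,1,1).

Computing H_k = (kernel of ∂_k) / (image of ∂_{k+1}):

  H_0: rank C_0 − rank ∂_1 = 5 − 4 = 1, and the invariant factors of ∂_1 are all 1, so H_0 = Z.
  H_1: rank ker ∂_1 − rank ∂_2 = (5 − 4) − 0 = 1, and there is no ∂_2, so H_1 = Z.

(K is a triangulation of the circle S^1.)

Hence the Betti numbers are b_0 = 1, b_1 = 1.

b_0 = 1, b_1 = 1.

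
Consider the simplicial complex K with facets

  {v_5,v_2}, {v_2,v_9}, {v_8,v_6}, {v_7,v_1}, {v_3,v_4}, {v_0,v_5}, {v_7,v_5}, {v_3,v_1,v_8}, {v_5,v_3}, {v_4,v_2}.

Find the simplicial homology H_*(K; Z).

Take the total order v_0 < v_1 < v_2 < v_3 < v_4 < v_5 < v_6 < v_7 < v_8 < v_9 on the vertex set. Then K (dimension 2) consists of the simplices:

  0-simplices (10): [v_0], [v_1], [v_2], [v_3], [v_4], [v_5], [v_6], [v_7], [v_8], [v_9]
  1-simplices (12): [v_0,v_5], [v_1,v_3], [v_1,v_7], [v_1,v_8], [v_2,v_4], [v_2,v_5], [v_2,v_9], [v_3,v_4], [v_3,v_5], [v_3,v_8], [v_5,v_7], [v_6,v_8]
  2-simplices (1): [v_1,v_3,v_8]

giving chain groups C_0 ≅ Z^10, C_1 ≅ Z^12, C_2 ≅ Z^1.

Boundary ∂_1: C_1 → C_0 sends each edge [p,q] (with p < q) to q − p.
The 10×12 boundary matrix has rank 9 and Smith normal form diag(1,1,1,1,1,1,1,1,1).

The boundary map ∂_2: C_2 → C_1 maps a triangle to the signed sum of its edges. For instance
  ∂[v_1,v_3,v_8] = [v_3,v_8] − [v_1,v_8] + [v_1,v_3].
As a 12×1 matrix over Z this has rank 1, with invariant factors (1).

Computing H_k = (kernel of ∂_k) / (image of ∂_{k+1}):

  H_0: rank C_0 − rank ∂_1 = 10 − 9 = 1, and the invariant factors of ∂_1 are all 1, so H_0 ≅ Z.
  H_1: rank ker ∂_1 − rank ∂_2 = (12 − 9) − 1 = 2, and the invariant factors of ∂_2 are all 1, so H_1 ≅ Z^2.
  H_2: rank ker ∂_2 − rank ∂_3 = (1 − 1) − 0 = 0, and there is no ∂_3, so H_2 ≅ 0.

H_0 = Z,  H_1 = Z^2,  H_2 = 0.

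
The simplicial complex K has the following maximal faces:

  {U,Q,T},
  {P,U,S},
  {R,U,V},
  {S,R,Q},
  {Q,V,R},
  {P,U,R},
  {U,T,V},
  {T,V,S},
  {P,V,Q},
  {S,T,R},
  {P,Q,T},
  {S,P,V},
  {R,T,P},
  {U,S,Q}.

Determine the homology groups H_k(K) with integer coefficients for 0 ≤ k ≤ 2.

H_0 ≅ Z,  H_1 ≅ Z^2,  H_2 ≅ Z.

Fix the vertex order P < Q < R < S < T < U < V and write every simplex with vertices in increasing order. Then dim K = 2 and the simplices of K are:

  0-simplices (7): P, Q, R, S, T, U, V
  1-simplices (21): PQ, PR, PS, PT, PU, PV, QR, QS, QT, QU, QV, RS, RT, RU, RV, ST, SU, SV, TU, TV, UV
  2-simplices (14): PQT, PQV, PRT, PRU, PSU, PSV, QRS, QRV, QSU, QTU, RST, RUV, STV, TUV

so the chain groups are C_0 ≅ Z^7, C_1 ≅ Z^21, C_2 ≅ Z^14.

The boundary map ∂_1: C_1 → C_0 is given by ∂[p,q] = [q] − [p]. For instance
  ∂UV = V − U.
The 7×21 boundary matrix has rank 6 and Smith normal form diag(1,1,1,1,1,1).

Boundary ∂_2: C_2 → C_1 maps a triangle to the signed sum of its edges. For instance
  ∂QRS = RS − QS + QR,
  ∂QTU = TU − QU + QT.
The resulting 21×14 matrix has rank 13, and its Smith normal form has invariant factors (1,1,1,1,1,1,1,1,1,1,1,1,1).

Now H_k = ker ∂_k / im ∂_{k+1}, so:

  H_0: rank C_0 − rank ∂_1 = 7 − 6 = 1, and the invariant factors of ∂_1 are all 1, so H_0 = Z.
  H_1: rank ker ∂_1 − rank ∂_2 = (21 − 6) − 13 = 2, and the invariant factors of ∂_2 are all 1, so H_1 = Z^2.
  H_2: rank ker ∂_2 − rank ∂_3 = (14 − 13) − 0 = 1, and there is no ∂_3, so H_2 = Z.

As a check, the Euler characteristic is 7 − 21 + 14 = 0, which agrees with 1 − 2 + 1 = 0.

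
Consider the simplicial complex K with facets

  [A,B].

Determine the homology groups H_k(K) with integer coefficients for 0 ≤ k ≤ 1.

H_0 = Z,  H_1 = 0.

We work with the vertex ordering A < B. The simplices of K, each written with vertices in increasing order, are:

  0-simplices (2): A, B
  1-simplices (1): AB

so the chain groups are C_0 ≅ Z^2, C_1 ≅ Z^1.

Boundary ∂_1: C_1 → C_0 is given by ∂[p,q] = [q] − [p]. For instance
  ∂AB = B − A.
This gives a 2×1 integer matrix of rank 1; reducing to Smith normal form yields diagonal entries (1).

From H_k ≅ ker(∂_k) / im(∂_{k+1}) we obtain:

  H_0: rank C_0 − rank ∂_1 = 2 − 1 = 1, and the invariant factors of ∂_1 are all 1, so H_0 = Z.
  H_1: rank ker ∂_1 − rank ∂_2 = (1 − 1) − 0 = 0, and there is no ∂_2, so H_1 = 0.

As a check, the Euler characteristic is 2 − 1 = 1, which agrees with 1 − 0 = 1.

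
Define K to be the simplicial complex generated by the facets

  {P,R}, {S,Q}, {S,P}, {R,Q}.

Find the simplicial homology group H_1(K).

H_1 ≅ Z.

Take the total order P < Q < R < S on the vertex set. Then K (dimension 1) consists of the simplices:

  0-simplices (4): P, Q, R, S
  1-simplices (4): PR, PS, QR, QS

Hence C_0 ≅ Z^4, C_1 ≅ Z^4.

∂_1: C_1 → C_0 sends each edge [p,q] (with p < q) to q − p. For instance
  ∂PR = R − P.
The resulting 4×4 matrix has rank 3, and its Smith normal form has invariant factors (1,1,1).

Now H_k = ker ∂_k / im ∂_{k+1}, so:

  H_1: rank ker ∂_1 − rank ∂_2 = (4 − 3) − 0 = 1, and there is no ∂_2, so H_1 = Z.

(K is a triangulation of the circle S^1.)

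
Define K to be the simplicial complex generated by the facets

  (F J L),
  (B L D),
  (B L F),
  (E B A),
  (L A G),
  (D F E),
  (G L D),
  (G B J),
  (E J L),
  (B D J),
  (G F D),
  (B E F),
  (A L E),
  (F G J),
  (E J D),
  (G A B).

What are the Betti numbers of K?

b_0 = 1, b_1 = 2, b_2 = 1.

Fix the vertex order A < B < D < E < F < G < J < L and write every simplex with vertices in increasing order. Then dim K = 2 and the simplices of K are:

  0-simplices (8): A, B, D, E, F, G, J, L
  1-simplices (24): AB, AE, AG, AL, BD, BE, BF, BG, BJ, BL, DE, DF, DG, DJ, DL, EF, EJ, EL, FG, FJ, FL, GJ, GL, JL
  2-simplices (16): ABE, ABG, AEL, AGL, BDJ, BDL, BEF, BFL, BGJ, DEF, DEJ, DFG, DGL, EJL, FGJ, FJL

so the chain groups are C_0 ≅ Z^8, C_1 ≅ Z^24, C_2 ≅ Z^16.

Boundary ∂_1: C_1 → C_0 maps an edge to its endpoints' difference, ∂[p,q] = q − p. For instance
  ∂EF = F − E.
As a 8×24 matrix over Z this has rank 7, with invariant factors (1,1,1,1,1,1,1).

Boundary ∂_2: C_2 → C_1 acts by ∂[p,q,r] = [q,r] − [p,r] + [p,q]. For instance
  ∂BGJ = GJ − BJ + BG,
  ∂FGJ = GJ − FJ + FG.
As a 24×16 matrix over Z this has rank 15, with invariant factors (1,1,1,1,1,1,1,1,1,1,1,1,1,1,1).

Reading off H_k = ker ∂_k / im ∂_{k+1}:

  H_0: rank C_0 − rank ∂_1 = 8 − 7 = 1, and the invariant factors of ∂_1 are all 1, so H_0 = Z.
  H_1: rank ker ∂_1 − rank ∂_2 = (24 − 7) − 15 = 2, and the invariant factors of ∂_2 are all 1, so H_1 = Z^2.
  H_2: rank ker ∂_2 − rank ∂_3 = (16 − 15) − 0 = 1, and there is no ∂_3, so H_2 = Z.

Hence the Betti numbers are b_0 = 1, b_1 = 2, b_2 = 1.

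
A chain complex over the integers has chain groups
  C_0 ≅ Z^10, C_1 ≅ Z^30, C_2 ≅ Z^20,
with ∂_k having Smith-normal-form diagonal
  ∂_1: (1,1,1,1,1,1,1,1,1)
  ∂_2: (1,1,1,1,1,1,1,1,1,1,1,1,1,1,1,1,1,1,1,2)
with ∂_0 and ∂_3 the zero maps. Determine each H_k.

H_0 = Z,  H_1 = Z × Z/2,  H_2 = 0.

H_0: b_0 = 10 − 0 − 9 = 1; torsion from ∂_1 factors > 1: none. So H_0 = Z.
H_1: b_1 = 30 − 9 − 20 = 1; torsion from ∂_2 factors > 1: [2]. So H_1 = Z × Z/2.
H_2: b_2 = 20 − 20 − 0 = 0; torsion from ∂_3 factors > 1: none. So H_2 = 0.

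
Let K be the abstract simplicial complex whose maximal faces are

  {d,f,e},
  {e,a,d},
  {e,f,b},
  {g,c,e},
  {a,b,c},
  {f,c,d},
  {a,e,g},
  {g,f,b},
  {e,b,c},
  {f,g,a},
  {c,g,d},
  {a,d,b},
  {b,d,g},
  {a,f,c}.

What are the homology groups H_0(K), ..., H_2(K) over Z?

H_0 = Z,  H_1 = Z^2,  H_2 = Z.

Take the total order a < b < c < d < e < f < g on the vertex set. Then K (dimension 2) consists of the simplices:

  0-simplices (7): a, b, c, d, e, f, g
  1-simplices (21): ab, ac, ad, ae, af, ag, bc, bd, be, bf, bg, cd, ce, cf, cg, de, df, dg, ef, eg, fg
  2-simplices (14): abc, abd, acf, ade, aeg, afg, bce, bdg, bef, bfg, cdf, cdg, ceg, def

giving chain groups C_0 ≅ Z^7, C_1 ≅ Z^21, C_2 ≅ Z^14.

The boundary map ∂_1: C_1 → C_0 sends each edge [p,q] (with p < q) to q − p. For instance
  ∂cf = f − c.
The resulting 7×21 matrix has rank 6, and its Smith normal form has invariant factors (1,1,1,1,1,1).

Boundary ∂_2: C_2 → C_1 sends each 2-simplex [p,q,r] to [q,r] − [p,r] + [p,q]. For instance
  ∂cdg = dg − cg + cd,
  ∂aeg = eg − ag + ae.
The 21×14 boundary matrix has rank 13 and Smith normal form diag(1,1,1,1,1,1,1,1,1,1,1,1,1).

Computing H_k = (kernel of ∂_k) / (image of ∂_{k+1}):

  H_0: rank C_0 − rank ∂_1 = 7 − 6 = 1, and the invariant factors of ∂_1 are all 1, so H_0 = Z.
  H_1: rank ker ∂_1 − rank ∂_2 = (21 − 6) − 13 = 2, and the invariant factors of ∂_2 are all 1, so H_1 = Z^2.
  H_2: rank ker ∂_2 − rank ∂_3 = (14 − 13) − 0 = 1, and there is no ∂_3, so H_2 = Z.

As a check, the Euler characteristic is 7 − 21 + 14 = 0, which agrees with 1 − 2 + 1 = 0.
(K is a triangulation of the torus T^2.)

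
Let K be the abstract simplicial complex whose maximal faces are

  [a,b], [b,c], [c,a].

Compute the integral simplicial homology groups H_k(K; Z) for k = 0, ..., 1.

H_0 ≅ Z,  H_1 ≅ Z.

Fix the vertex order a < b < c and write every simplex with vertices in increasing order. Then dim K = 1 and the simplices of K are:

  0-simplices (3): a, b, c
  1-simplices (3): ab, ac, bc

giving chain groups C_0 ≅ Z^3, C_1 ≅ Z^3.

Boundary ∂_1: C_1 → C_0 sends each edge [p,q] (with p < q) to q − p.
As a 3×3 matrix over Z this has rank 2, with invariant factors (1,1).

Reading off H_k = ker ∂_k / im ∂_{k+1}:

  H_0: rank C_0 − rank ∂_1 = 3 − 2 = 1, and the invariant factors of ∂_1 are all 1, so H_0 ≅ Z.
  H_1: rank ker ∂_1 − rank ∂_2 = (3 − 2) − 0 = 1, and there is no ∂_2, so H_1 ≅ Z.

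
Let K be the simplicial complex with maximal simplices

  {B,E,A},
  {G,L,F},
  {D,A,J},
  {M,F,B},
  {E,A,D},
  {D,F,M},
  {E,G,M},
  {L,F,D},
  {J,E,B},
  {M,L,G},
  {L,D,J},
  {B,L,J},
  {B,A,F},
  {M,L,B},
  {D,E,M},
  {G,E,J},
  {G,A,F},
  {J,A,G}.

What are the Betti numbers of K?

K has 9 vertices, 27 edges, 18 triangles.
rank ∂_0 = 0, rank ∂_1 = 8 ⇒ b_0 = 9 − 0 − 8 = 1; all invariant factors of ∂_1 are 1 so no torsion. So H_0 ≅ Z.
rank ∂_1 = 8, rank ∂_2 = 18 ⇒ b_1 = 27 − 8 − 18 = 1; ∂_2 has invariant factor(s) [2] giving torsion. So H_1 ≅ Z ⊕ Z/2.
rank ∂_2 = 18, rank ∂_3 = 0 ⇒ b_2 = 18 − 18 − 0 = 0. So H_2 ≅ 0.

b_0 = 1, b_1 = 1, b_2 = 0.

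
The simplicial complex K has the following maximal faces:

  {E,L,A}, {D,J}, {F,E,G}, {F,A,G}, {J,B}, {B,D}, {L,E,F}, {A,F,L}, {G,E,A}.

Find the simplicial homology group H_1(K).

Fix the vertex order A < B < D < E < F < G < J < L and write every simplex with vertices in increasing order. Then dim K = 2 and the simplices of K are:

  0-simplices (8): A, B, D, E, F, G, J, L
  1-simplices (12): AE, AF, AG, AL, BD, BJ, DJ, EF, EG, EL, FG, FL
  2-simplices (6): AEG, AEL, AFG, AFL, EFG, EFL

Hence C_0 ≅ Z^8, C_1 ≅ Z^12, C_2 ≅ Z^6.

The boundary map ∂_1: C_1 → C_0 sends each edge [p,q] (with p < q) to q − p. For instance
  ∂BD = D − B.
This gives a 8×12 integer matrix of rank 6; reducing to Smith normal form yields diagonal entries (1,1,1,1,1,1).

∂_2: C_2 → C_1 maps a triangle to the signed sum of its edges. For instance
  ∂AEL = EL − AL + AE,
  ∂AFG = FG − AG + AF.
As a 12×6 matrix over Z this has rank 5, with invariant factors (1,1,1,1,1).

Now H_k = ker ∂_k / im ∂_{k+1}, so:

  H_1: rank ker ∂_1 − rank ∂_2 = (12 − 6) − 5 = 1, and the invariant factors of ∂_2 are all 1, so H_1 ≅ Z.

(K is a triangulation of the disjoint union of the 2-sphere S^2 and the circle S^1.)

H_1 ≅ Z.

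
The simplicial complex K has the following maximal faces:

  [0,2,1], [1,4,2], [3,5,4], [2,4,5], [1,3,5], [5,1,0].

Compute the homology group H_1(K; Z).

Take the total order 0 < 1 < 2 < 3 < 4 < 5 on the vertex set. Then K (dimension 2) consists of the simplices:

  0-simplices (6): [0], [1], [2], [3], [4], [5]
  1-simplices (12): [0,1], [0,2], [0,5], [1,2], [1,3], [1,4], [1,5], [2,4], [2,5], [3,4], [3,5], [4,5]
  2-simplices (6): [0,1,2], [0,1,5], [1,2,4], [1,3,5], [2,4,5], [3,4,5]

so the chain groups are C_0 ≅ Z^6, C_1 ≅ Z^12, C_2 ≅ Z^6.

The boundary map ∂_1: C_1 → C_0 is given by ∂[p,q] = [q] − [p].
As a 6×12 matrix over Z this has rank 5, with invariant factors (1,1,1,1,1).

Boundary ∂_2: C_2 → C_1 sends each 2-simplex [p,q,r] to [q,r] − [p,r] + [p,q]. For instance
  ∂[0,1,5] = [1,5] − [0,5] + [0,1],
  ∂[2,4,5] = [4,5] − [2,5] + [2,4].
This gives a 12×6 integer matrix of rank 6; reducing to Smith normal form yields diagonal entries (1,1,1,1,1,1).

Reading off H_k = ker ∂_k / im ∂_{k+1}:

  H_1: rank ker ∂_1 − rank ∂_2 = (12 − 5) − 6 = 1, and the invariant factors of ∂_2 are all 1, so H_1 ≅ Z.

(K is a triangulation of the cylinder S^1 x I.)

H_1 = Z.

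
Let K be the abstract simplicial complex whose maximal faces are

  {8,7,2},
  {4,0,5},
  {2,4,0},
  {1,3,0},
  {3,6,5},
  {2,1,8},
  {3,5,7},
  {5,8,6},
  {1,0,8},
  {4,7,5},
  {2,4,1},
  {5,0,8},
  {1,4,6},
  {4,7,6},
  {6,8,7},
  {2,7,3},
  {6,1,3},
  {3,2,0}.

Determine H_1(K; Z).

H_1 = Z ⊕ Z/2.

Fix the vertex order 0 < 1 < 2 < 3 < 4 < 5 < 6 < 7 < 8 and write every simplex with vertices in increasing order. Then dim K = 2 and the simplices of K are:

  0-simplices (9): [0], [1], [2], [3], [4], [5], [6], [7], [8]
  1-simplices (27): (27 of them)
  2-simplices (18): [0,1,3], [0,1,8], [0,2,3], [0,2,4], [0,4,5], [0,5,8], [1,2,4], [1,2,8], [1,3,6], [1,4,6], [2,3,7], [2,7,8], [3,5,6], [3,5,7], [4,5,7], [4,6,7], [5,6,8], [6,7,8]

so the chain groups are C_0 ≅ Z^9, C_1 ≅ Z^27, C_2 ≅ Z^18.

The boundary map ∂_1: C_1 → C_0 is given by ∂[p,q] = [q] − [p]. For instance
  ∂[5,7] = [7] − [5].
This gives a 9×27 integer matrix of rank 8; reducing to Smith normal form yields diagonal entries (1,1,1,1,1,1,1,1).

Boundary ∂_2: C_2 → C_1 acts by ∂[p,q,r] = [q,r] − [p,r] + [p,q]. For instance
  ∂[3,5,6] = [5,6] − [3,6] + [3,5],
  ∂[5,6,8] = [6,8] − [5,8] + [5,6].
This gives a 27×18 integer matrix of rank 18; reducing to Smith normal form yields diagonal entries (1,1,1,1,1,1,1,1,1,1,1,1,1,1,1,1,1,2).

Now H_k = ker ∂_k / im ∂_{k+1}, so:

  H_1: rank ker ∂_1 − rank ∂_2 = (27 − 8) − 18 = 1, and ∂_2 has invariant factor 2 > 1, so H_1 ≅ Z ⊕ Z/2.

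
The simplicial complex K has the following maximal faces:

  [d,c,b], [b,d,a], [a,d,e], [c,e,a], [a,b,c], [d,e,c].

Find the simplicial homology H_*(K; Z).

K has 5 vertices, 9 edges, 6 triangles.
rank ∂_0 = 0, rank ∂_1 = 4 ⇒ b_0 = 5 − 0 − 4 = 1; all invariant factors of ∂_1 are 1 so no torsion. So H_0 = Z.
rank ∂_1 = 4, rank ∂_2 = 5 ⇒ b_1 = 9 − 4 − 5 = 0; all invariant factors of ∂_2 are 1 so no torsion. So H_1 = 0.
rank ∂_2 = 5, rank ∂_3 = 0 ⇒ b_2 = 6 − 5 − 0 = 1. So H_2 = Z.

H_0 ≅ Z,  H_1 = 0,  H_2 ≅ Z.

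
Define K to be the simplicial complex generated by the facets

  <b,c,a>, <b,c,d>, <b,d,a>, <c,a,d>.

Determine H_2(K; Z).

H_2 ≅ Z.

Fix the vertex order a < b < c < d and write every simplex with vertices in increasing order. Then dim K = 2 and the simplices of K are:

  0-simplices (4): a, b, c, d
  1-simplices (6): ab, ac, ad, bc, bd, cd
  2-simplices (4): abc, abd, acd, bcd

so the chain groups are C_0 ≅ Z^4, C_1 ≅ Z^6, C_2 ≅ Z^4.

∂_1: C_1 → C_0 maps an edge to its endpoints' difference, ∂[p,q] = q − p. For instance
  ∂bd = d − b.
The 4×6 boundary matrix has rank 3 and Smith normal form diag(1,1,1).

The boundary map ∂_2: C_2 → C_1 sends each 2-simplex [p,q,r] to [q,r] − [p,r] + [p,q]. For instance
  ∂acd = cd − ad + ac,
  ∂bcd = cd − bd + bc.
The resulting 6×4 matrix has rank 3, and its Smith normal form has invariant factors (1,1,1).

Now H_k = ker ∂_k / im ∂_{k+1}, so:

  H_2: rank ker ∂_2 − rank ∂_3 = (4 − 3) − 0 = 1, and there is no ∂_3, so H_2 ≅ Z.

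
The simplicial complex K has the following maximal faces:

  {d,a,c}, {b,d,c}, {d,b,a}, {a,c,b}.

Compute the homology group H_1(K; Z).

Fix the vertex order a < b < c < d and write every simplex with vertices in increasing order. Then dim K = 2 and the simplices of K are:

  0-simplices (4): a, b, c, d
  1-simplices (6): ab, ac, ad, bc, bd, cd
  2-simplices (4): abc, abd, acd, bcd

Hence C_0 ≅ Z^4, C_1 ≅ Z^6, C_2 ≅ Z^4.

Boundary ∂_1: C_1 → C_0 maps an edge to its endpoints' difference, ∂[p,q] = q − p. For instance
  ∂bd = d − b.
The 4×6 boundary matrix has rank 3 and Smith normal form diag(1,1,1).

∂_2: C_2 → C_1 maps a triangle to the signed sum of its edges. For instance
  ∂bcd = cd − bd + bc,
  ∂acd = cd − ad + ac.
This gives a 6×4 integer matrix of rank 3; reducing to Smith normal form yields diagonal entries (1,1,1).

Reading off H_k = ker ∂_k / im ∂_{k+1}:

  H_1: rank ker ∂_1 − rank ∂_2 = (6 − 3) − 3 = 0, and the invariant factors of ∂_2 are all 1, so H_1 = 0.

(K is a triangulation of the 2-sphere S^2.)

H_1 = 0.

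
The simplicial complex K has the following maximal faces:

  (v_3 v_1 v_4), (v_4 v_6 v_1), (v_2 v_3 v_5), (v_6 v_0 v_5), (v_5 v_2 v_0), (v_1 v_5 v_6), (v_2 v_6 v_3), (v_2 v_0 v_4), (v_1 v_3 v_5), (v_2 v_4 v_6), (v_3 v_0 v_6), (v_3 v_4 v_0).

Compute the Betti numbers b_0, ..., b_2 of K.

b_0 = 1, b_1 = 0, b_2 = 0.

K has 7 vertices, 18 edges, 12 triangles.
rank ∂_0 = 0, rank ∂_1 = 6 ⇒ b_0 = 7 − 0 − 6 = 1; all invariant factors of ∂_1 are 1 so no torsion. So H_0 = Z.
rank ∂_1 = 6, rank ∂_2 = 12 ⇒ b_1 = 18 − 6 − 12 = 0; ∂_2 has invariant factor(s) [2] giving torsion. So H_1 = Z/2Z.
rank ∂_2 = 12, rank ∂_3 = 0 ⇒ b_2 = 12 − 12 − 0 = 0. So H_2 = 0.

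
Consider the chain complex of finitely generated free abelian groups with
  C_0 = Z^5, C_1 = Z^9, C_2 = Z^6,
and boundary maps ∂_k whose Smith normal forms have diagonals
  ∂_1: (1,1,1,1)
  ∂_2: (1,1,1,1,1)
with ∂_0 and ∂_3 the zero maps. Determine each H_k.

H_0 ≅ Z,  H_1 = 0,  H_2 ≅ Z.

H_0: b_0 = 5 − 0 − 4 = 1; torsion from ∂_1 factors > 1: none. So H_0 ≅ Z.
H_1: b_1 = 9 − 4 − 5 = 0; torsion from ∂_2 factors > 1: none. So H_1 ≅ 0.
H_2: b_2 = 6 − 5 − 0 = 1; torsion from ∂_3 factors > 1: none. So H_2 ≅ Z.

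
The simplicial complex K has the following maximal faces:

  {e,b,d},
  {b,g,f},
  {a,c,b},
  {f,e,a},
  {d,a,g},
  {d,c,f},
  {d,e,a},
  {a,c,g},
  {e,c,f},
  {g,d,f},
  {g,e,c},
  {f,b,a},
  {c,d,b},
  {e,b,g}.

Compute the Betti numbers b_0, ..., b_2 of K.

b_0 = 1, b_1 = 2, b_2 = 1.

Take the total order a < b < c < d < e < f < g on the vertex set. Then K (dimension 2) consists of the simplices:

  0-simplices (7): a, b, c, d, e, f, g
  1-simplices (21): ab, ac, ad, ae, af, ag, bc, bd, be, bf, bg, cd, ce, cf, cg, de, df, dg, ef, eg, fg
  2-simplices (14): abc, abf, acg, ade, adg, aef, bcd, bde, beg, bfg, cdf, cef, ceg, dfg

so the chain groups are C_0 ≅ Z^7, C_1 ≅ Z^21, C_2 ≅ Z^14.

Boundary ∂_1: C_1 → C_0 is given by ∂[p,q] = [q] − [p].
As a 7×21 matrix over Z this has rank 6, with invariant factors (1,1,1,1,1,1).

The boundary map ∂_2: C_2 → C_1 maps a triangle to the signed sum of its edges. For instance
  ∂abc = bc − ac + ab,
  ∂ceg = eg − cg + ce.
The resulting 21×14 matrix has rank 13, and its Smith normal form has invariant factors (1,1,1,1,1,1,1,1,1,1,1,1,1).

From H_k ≅ ker(∂_k) / im(∂_{k+1}) we obtain:

  H_0: rank C_0 − rank ∂_1 = 7 − 6 = 1, and the invariant factors of ∂_1 are all 1, so H_0 = Z.
  H_1: rank ker ∂_1 − rank ∂_2 = (21 − 6) − 13 = 2, and the invariant factors of ∂_2 are all 1, so H_1 = Z^2.
  H_2: rank ker ∂_2 − rank ∂_3 = (14 − 13) − 0 = 1, and there is no ∂_3, so H_2 = Z.

Hence the Betti numbers are b_0 = 1, b_1 = 2, b_2 = 1.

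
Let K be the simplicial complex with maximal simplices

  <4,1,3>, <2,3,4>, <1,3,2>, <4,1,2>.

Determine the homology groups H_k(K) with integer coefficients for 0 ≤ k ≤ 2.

Fix the vertex order 1 < 2 < 3 < 4 and write every simplex with vertices in increasing order. Then dim K = 2 and the simplices of K are:

  0-simplices (4): [1], [2], [3], [4]
  1-simplices (6): [1,2], [1,3], [1,4], [2,3], [2,4], [3,4]
  2-simplices (4): [1,2,3], [1,2,4], [1,3,4], [2,3,4]

Hence C_0 ≅ Z^4, C_1 ≅ Z^6, C_2 ≅ Z^4.

The boundary map ∂_1: C_1 → C_0 is given by ∂[p,q] = [q] − [p].
As a 4×6 matrix over Z this has rank 3, with invariant factors (1,1,1).

∂_2: C_2 → C_1 sends each 2-simplex [p,q,r] to [q,r] − [p,r] + [p,q]. For instance
  ∂[1,3,4] = [3,4] − [1,4] + [1,3],
  ∂[1,2,4] = [2,4] − [1,4] + [1,2].
The 6×4 boundary matrix has rank 3 and Smith normal form diag(1,1,1).

Now H_k = ker ∂_k / im ∂_{k+1}, so:

  H_0: rank C_0 − rank ∂_1 = 4 − 3 = 1, and the invariant factors of ∂_1 are all 1, so H_0 ≅ Z.
  H_1: rank ker ∂_1 − rank ∂_2 = (6 − 3) − 3 = 0, and the invariant factors of ∂_2 are all 1, so H_1 ≅ 0.
  H_2: rank ker ∂_2 − rank ∂_3 = (4 − 3) − 0 = 1, and there is no ∂_3, so H_2 ≅ Z.

H_0 ≅ Z,  H_1 = 0,  H_2 ≅ Z.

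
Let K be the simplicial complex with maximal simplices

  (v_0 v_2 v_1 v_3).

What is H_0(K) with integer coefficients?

Order the vertices as v_0 < v_1 < v_2 < v_3. Listing each simplex with vertices in this order, K has dimension 3 with simplices:

  0-simplices (4): [v_0], [v_1], [v_2], [v_3]
  1-simplices (6): [v_0,v_1], [v_0,v_2], [v_0,v_3], [v_1,v_2], [v_1,v_3], [v_2,v_3]
  2-simplices (4): [v_0,v_1,v_2], [v_0,v_1,v_3], [v_0,v_2,v_3], [v_1,v_2,v_3]
  3-simplices (1): [v_0,v_1,v_2,v_3]

so the chain groups are C_0 ≅ Z^4, C_1 ≅ Z^6, C_2 ≅ Z^4, C_3 ≅ Z^1.

∂_1: C_1 → C_0 is given by ∂[p,q] = [q] − [p].
The 4×6 boundary matrix has rank 3 and Smith normal form diag(1,1,1).

Boundary ∂_2: C_2 → C_1 maps a triangle to the signed sum of its edges. For instance
  ∂[v_0,v_1,v_3] = [v_1,v_3] − [v_0,v_3] + [v_0,v_1],
  ∂[v_0,v_2,v_3] = [v_2,v_3] − [v_0,v_3] + [v_0,v_2].
The resulting 6×4 matrix has rank 3, and its Smith normal form has invariant factors (1,1,1).

∂_3: C_3 → C_2 sends each 3-simplex σ to the alternating sum Σ_i (−1)^i (σ with its i-th vertex removed). For instance
  ∂[v_0,v_1,v_2,v_3] = [v_1,v_2,v_3] − [v_0,v_2,v_3] + [v_0,v_1,v_3] − [v_0,v_1,v_2].
This gives a 4×1 integer matrix of rank 1; reducing to Smith normal form yields diagonal entries (1).

Now H_k = ker ∂_k / im ∂_{k+1}, so:

  H_0: rank C_0 − rank ∂_1 = 4 − 3 = 1, and the invariant factors of ∂_1 are all 1, so H_0 = Z.

H_0 = Z.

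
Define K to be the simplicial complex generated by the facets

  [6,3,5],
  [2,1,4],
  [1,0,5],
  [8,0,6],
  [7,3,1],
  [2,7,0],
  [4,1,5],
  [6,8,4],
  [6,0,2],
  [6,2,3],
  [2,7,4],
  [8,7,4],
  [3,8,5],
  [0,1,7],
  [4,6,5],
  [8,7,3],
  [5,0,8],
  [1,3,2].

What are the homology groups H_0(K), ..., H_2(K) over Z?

We work with the vertex ordering 0 < 1 < 2 < 3 < 4 < 5 < 6 < 7 < 8. The simplices of K, each written with vertices in increasing order, are:

  0-simplices (9): [0], [1], [2], [3], [4], [5], [6], [7], [8]
  1-simplices (27): (27 of them)
  2-simplices (18): [0,1,5], [0,1,7], [0,2,6], [0,2,7], [0,5,8], [0,6,8], [1,2,3], [1,2,4], [1,3,7], [1,4,5], [2,3,6], [2,4,7], [3,5,6], [3,5,8], [3,7,8], [4,5,6], [4,6,8], [4,7,8]

so the chain groups are C_0 ≅ Z^9, C_1 ≅ Z^27, C_2 ≅ Z^18.

The boundary map ∂_1: C_1 → C_0 sends each edge [p,q] (with p < q) to q − p.
The resulting 9×27 matrix has rank 8, and its Smith normal form has invariant factors (1,1,1,1,1,1,1,1).

The boundary map ∂_2: C_2 → C_1 acts by ∂[p,q,r] = [q,r] − [p,r] + [p,q]. For instance
  ∂[2,4,7] = [4,7] − [2,7] + [2,4],
  ∂[1,2,3] = [2,3] − [1,3] + [1,2].
As a 27×18 matrix over Z this has rank 18, with invariant factors (1,1,1,1,1,1,1,1,1,1,1,1,1,1,1,1,1,2).

From H_k ≅ ker(∂_k) / im(∂_{k+1}) we obtain:

  H_0: rank C_0 − rank ∂_1 = 9 − 8 = 1, and the invariant factors of ∂_1 are all 1, so H_0 ≅ Z.
  H_1: rank ker ∂_1 − rank ∂_2 = (27 − 8) − 18 = 1, and ∂_2 has invariant factor 2 > 1, so H_1 ≅ Z ⊕ Z_2.
  H_2: rank ker ∂_2 − rank ∂_3 = (18 − 18) − 0 = 0, and there is no ∂_3, so H_2 ≅ 0.

H_0 ≅ Z,  H_1 ≅ Z ⊕ Z_2,  H_2 = 0.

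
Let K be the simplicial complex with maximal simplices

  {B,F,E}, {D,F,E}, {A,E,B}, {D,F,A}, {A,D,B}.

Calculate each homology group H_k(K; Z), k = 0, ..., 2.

H_0 ≅ Z,  H_1 ≅ Z,  H_2 = 0.

Take the total order A < B < D < E < F on the vertex set. Then K (dimension 2) consists of the simplices:

  0-simplices (5): A, B, D, E, F
  1-simplices (10): AB, AD, AE, AF, BD, BE, BF, DE, DF, EF
  2-simplices (5): ABD, ABE, ADF, BEF, DEF

so the chain groups are C_0 ≅ Z^5, C_1 ≅ Z^10, C_2 ≅ Z^5.

The boundary map ∂_1: C_1 → C_0 sends each edge [p,q] (with p < q) to q − p. For instance
  ∂DF = F − D.
As a 5×10 matrix over Z this has rank 4, with invariant factors (1,1,1,1).

The boundary map ∂_2: C_2 → C_1 acts by ∂[p,q,r] = [q,r] − [p,r] + [p,q]. For instance
  ∂ABE = BE − AE + AB,
  ∂ABD = BD − AD + AB.
The resulting 10×5 matrix has rank 5, and its Smith normal form has invariant factors (1,1,1,1,1).

From H_k ≅ ker(∂_k) / im(∂_{k+1}) we obtain:

  H_0: rank C_0 − rank ∂_1 = 5 − 4 = 1, and the invariant factors of ∂_1 are all 1, so H_0 = Z.
  H_1: rank ker ∂_1 − rank ∂_2 = (10 − 4) − 5 = 1, and the invariant factors of ∂_2 are all 1, so H_1 = Z.
  H_2: rank ker ∂_2 − rank ∂_3 = (5 − 5) − 0 = 0, and there is no ∂_3, so H_2 = 0.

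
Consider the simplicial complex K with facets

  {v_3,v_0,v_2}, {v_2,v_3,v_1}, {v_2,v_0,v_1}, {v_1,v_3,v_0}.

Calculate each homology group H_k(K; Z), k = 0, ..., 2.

We work with the vertex ordering v_0 < v_1 < v_2 < v_3. The simplices of K, each written with vertices in increasing order, are:

  0-simplices (4): [v_0], [v_1], [v_2], [v_3]
  1-simplices (6): [v_0,v_1], [v_0,v_2], [v_0,v_3], [v_1,v_2], [v_1,v_3], [v_2,v_3]
  2-simplices (4): [v_0,v_1,v_2], [v_0,v_1,v_3], [v_0,v_2,v_3], [v_1,v_2,v_3]

so the chain groups are C_0 ≅ Z^4, C_1 ≅ Z^6, C_2 ≅ Z^4.

∂_1: C_1 → C_0 maps an edge to its endpoints' difference, ∂[p,q] = q − p.
This gives a 4×6 integer matrix of rank 3; reducing to Smith normal form yields diagonal entries (1,1,1).

∂_2: C_2 → C_1 sends each 2-simplex [p,q,r] to [q,r] − [p,r] + [p,q]. For instance
  ∂[v_0,v_1,v_2] = [v_1,v_2] − [v_0,v_2] + [v_0,v_1],
  ∂[v_0,v_1,v_3] = [v_1,v_3] − [v_0,v_3] + [v_0,v_1].
As a 6×4 matrix over Z this has rank 3, with invariant factors (1,1,1).

Reading off H_k = ker ∂_k / im ∂_{k+1}:

  H_0: rank C_0 − rank ∂_1 = 4 − 3 = 1, and the invariant factors of ∂_1 are all 1, so H_0 = Z.
  H_1: rank ker ∂_1 − rank ∂_2 = (6 − 3) − 3 = 0, and the invariant factors of ∂_2 are all 1, so H_1 = 0.
  H_2: rank ker ∂_2 − rank ∂_3 = (4 − 3) − 0 = 1, and there is no ∂_3, so H_2 = Z.

H_0 = Z,  H_1 = 0,  H_2 = Z.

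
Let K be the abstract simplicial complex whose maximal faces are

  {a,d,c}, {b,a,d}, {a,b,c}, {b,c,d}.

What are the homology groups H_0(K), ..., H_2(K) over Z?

H_0 ≅ Z,  H_1 = 0,  H_2 ≅ Z.

Fix the vertex order a < b < c < d and write every simplex with vertices in increasing order. Then dim K = 2 and the simplices of K are:

  0-simplices (4): a, b, c, d
  1-simplices (6): ab, ac, ad, bc, bd, cd
  2-simplices (4): abc, abd, acd, bcd

so the chain groups are C_0 ≅ Z^4, C_1 ≅ Z^6, C_2 ≅ Z^4.

Boundary ∂_1: C_1 → C_0 is given by ∂[p,q] = [q] − [p]. For instance
  ∂ab = b − a.
This gives a 4×6 integer matrix of rank 3; reducing to Smith normal form yields diagonal entries (1,1,1).

Boundary ∂_2: C_2 → C_1 acts by ∂[p,q,r] = [q,r] − [p,r] + [p,q]. For instance
  ∂abd = bd − ad + ab,
  ∂bcd = cd − bd + bc.
The resulting 6×4 matrix has rank 3, and its Smith normal form has invariant factors (1,1,1).

Now H_k = ker ∂_k / im ∂_{k+1}, so:

  H_0: rank C_0 − rank ∂_1 = 4 − 3 = 1, and the invariant factors of ∂_1 are all 1, so H_0 ≅ Z.
  H_1: rank ker ∂_1 − rank ∂_2 = (6 − 3) − 3 = 0, and the invariant factors of ∂_2 are all 1, so H_1 ≅ 0.
  H_2: rank ker ∂_2 − rank ∂_3 = (4 − 3) − 0 = 1, and there is no ∂_3, so H_2 ≅ Z.

As a check, the Euler characteristic is 4 − 6 + 4 = 2, which agrees with 1 − 0 + 1 = 2.
(K is a triangulation of the 2-sphere S^2.)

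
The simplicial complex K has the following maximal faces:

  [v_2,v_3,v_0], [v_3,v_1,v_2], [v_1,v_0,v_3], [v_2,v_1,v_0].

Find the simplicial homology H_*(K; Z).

H_0 ≅ Z,  H_1 = 0,  H_2 ≅ Z.

Fix the vertex order v_0 < v_1 < v_2 < v_3 and write every simplex with vertices in increasing order. Then dim K = 2 and the simplices of K are:

  0-simplices (4): [v_0], [v_1], [v_2], [v_3]
  1-simplices (6): [v_0,v_1], [v_0,v_2], [v_0,v_3], [v_1,v_2], [v_1,v_3], [v_2,v_3]
  2-simplices (4): [v_0,v_1,v_2], [v_0,v_1,v_3], [v_0,v_2,v_3], [v_1,v_2,v_3]

giving chain groups C_0 ≅ Z^4, C_1 ≅ Z^6, C_2 ≅ Z^4.

The boundary map ∂_1: C_1 → C_0 is given by ∂[p,q] = [q] − [p]. For instance
  ∂[v_0,v_3] = [v_3] − [v_0].
This gives a 4×6 integer matrix of rank 3; reducing to Smith normal form yields diagonal entries (1,1,1).

∂_2: C_2 → C_1 maps a triangle to the signed sum of its edges. For instance
  ∂[v_0,v_1,v_2] = [v_1,v_2] − [v_0,v_2] + [v_0,v_1],
  ∂[v_1,v_2,v_3] = [v_2,v_3] − [v_1,v_3] + [v_1,v_2].
The 6×4 boundary matrix has rank 3 and Smith normal form diag(1,1,1).

Now H_k = ker ∂_k / im ∂_{k+1}, so:

  H_0: rank C_0 − rank ∂_1 = 4 − 3 = 1, and the invariant factors of ∂_1 are all 1, so H_0 ≅ Z.
  H_1: rank ker ∂_1 − rank ∂_2 = (6 − 3) − 3 = 0, and the invariant factors of ∂_2 are all 1, so H_1 ≅ 0.
  H_2: rank ker ∂_2 − rank ∂_3 = (4 − 3) − 0 = 1, and there is no ∂_3, so H_2 ≅ Z.

As a check, the Euler characteristic is 4 − 6 + 4 = 2, which agrees with 1 − 0 + 1 = 2.
(K is a triangulation of the 2-sphere S^2.)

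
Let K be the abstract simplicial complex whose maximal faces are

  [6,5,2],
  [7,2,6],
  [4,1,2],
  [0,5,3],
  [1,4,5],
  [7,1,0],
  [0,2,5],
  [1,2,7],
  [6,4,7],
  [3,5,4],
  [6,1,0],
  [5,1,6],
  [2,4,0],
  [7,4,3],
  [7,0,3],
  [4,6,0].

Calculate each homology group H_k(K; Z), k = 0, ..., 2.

H_0 ≅ Z,  H_1 ≅ Z^2,  H_2 ≅ Z.

Order the vertices as 0 < 1 < 2 < 3 < 4 < 5 < 6 < 7. Listing each simplex with vertices in this order, K has dimension 2 with simplices:

  0-simplices (8): [0], [1], [2], [3], [4], [5], [6], [7]
  1-simplices (24): (24 of them)
  2-simplices (16): [0,1,6], [0,1,7], [0,2,4], [0,2,5], [0,3,5], [0,3,7], [0,4,6], [1,2,4], [1,2,7], [1,4,5], [1,5,6], [2,5,6], [2,6,7], [3,4,5], [3,4,7], [4,6,7]

so the chain groups are C_0 ≅ Z^8, C_1 ≅ Z^24, C_2 ≅ Z^16.

The boundary map ∂_1: C_1 → C_0 is given by ∂[p,q] = [q] − [p].
The resulting 8×24 matrix has rank 7, and its Smith normal form has invariant factors (1,1,1,1,1,1,1).

Boundary ∂_2: C_2 → C_1 acts by ∂[p,q,r] = [q,r] − [p,r] + [p,q]. For instance
  ∂[0,1,7] = [1,7] − [0,7] + [0,1],
  ∂[0,1,6] = [1,6] − [0,6] + [0,1].
The resulting 24×16 matrix has rank 15, and its Smith normal form has invariant factors (1,1,1,1,1,1,1,1,1,1,1,1,1,1,1).

From H_k ≅ ker(∂_k) / im(∂_{k+1}) we obtain:

  H_0: rank C_0 − rank ∂_1 = 8 − 7 = 1, and the invariant factors of ∂_1 are all 1, so H_0 ≅ Z.
  H_1: rank ker ∂_1 − rank ∂_2 = (24 − 7) − 15 = 2, and the invariant factors of ∂_2 are all 1, so H_1 ≅ Z^2.
  H_2: rank ker ∂_2 − rank ∂_3 = (16 − 15) − 0 = 1, and there is no ∂_3, so H_2 ≅ Z.

(K is a triangulation of the torus T^2.)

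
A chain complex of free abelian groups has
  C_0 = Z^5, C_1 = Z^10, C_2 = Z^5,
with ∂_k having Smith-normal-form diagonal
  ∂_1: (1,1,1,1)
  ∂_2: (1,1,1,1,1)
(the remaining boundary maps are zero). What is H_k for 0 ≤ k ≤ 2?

H_0: b_0 = 5 − 0 − 4 = 1; torsion from ∂_1 factors > 1: none. So H_0 ≅ Z.
H_1: b_1 = 10 − 4 − 5 = 1; torsion from ∂_2 factors > 1: none. So H_1 ≅ Z.
H_2: b_2 = 5 − 5 − 0 = 0; torsion from ∂_3 factors > 1: none. So H_2 ≅ 0.

H_0 ≅ Z,  H_1 ≅ Z,  H_2 = 0.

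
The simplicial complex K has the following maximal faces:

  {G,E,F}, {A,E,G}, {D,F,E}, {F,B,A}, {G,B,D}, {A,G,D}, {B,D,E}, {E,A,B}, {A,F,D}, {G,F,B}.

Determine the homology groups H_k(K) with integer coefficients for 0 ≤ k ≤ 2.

Fix the vertex order A < B < D < E < F < G and write every simplex with vertices in increasing order. Then dim K = 2 and the simplices of K are:

  0-simplices (6): A, B, D, E, F, G
  1-simplices (15): AB, AD, AE, AF, AG, BD, BE, BF, BG, DE, DF, DG, EF, EG, FG
  2-simplices (10): ABE, ABF, ADF, ADG, AEG, BDE, BDG, BFG, DEF, EFG

giving chain groups C_0 ≅ Z^6, C_1 ≅ Z^15, C_2 ≅ Z^10.

Boundary ∂_1: C_1 → C_0 sends each edge [p,q] (with p < q) to q − p. For instance
  ∂EG = G − E.
The resulting 6×15 matrix has rank 5, and its Smith normal form has invariant factors (1,1,1,1,1).

The boundary map ∂_2: C_2 → C_1 sends each 2-simplex [p,q,r] to [q,r] − [p,r] + [p,q]. For instance
  ∂ADF = DF − AF + AD,
  ∂DEF = EF − DF + DE.
The 15×10 boundary matrix has rank 10 and Smith normal form diag(1,1,1,1,1,1,1,1,1,2).

From H_k ≅ ker(∂_k) / im(∂_{k+1}) we obtain:

  H_0: rank C_0 − rank ∂_1 = 6 − 5 = 1, and the invariant factors of ∂_1 are all 1, so H_0 = Z.
  H_1: rank ker ∂_1 − rank ∂_2 = (15 − 5) − 10 = 0, and ∂_2 has invariant factor 2 > 1, so H_1 = Z/2.
  H_2: rank ker ∂_2 − rank ∂_3 = (10 − 10) − 0 = 0, and there is no ∂_3, so H_2 = 0.

H_0 = Z,  H_1 = Z/2,  H_2 = 0.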